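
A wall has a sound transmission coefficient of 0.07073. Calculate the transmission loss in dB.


Given values:
  tau = 0.07073
Formula: TL = 10 * log10(1 / tau)
Compute 1 / tau = 1 / 0.07073 = 14.1383
Compute log10(14.1383) = 1.150397
TL = 10 * 1.150397 = 11.5

11.5 dB


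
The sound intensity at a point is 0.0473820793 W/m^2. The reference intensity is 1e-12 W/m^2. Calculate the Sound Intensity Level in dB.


Given values:
  I = 0.0473820793 W/m^2
  I_ref = 1e-12 W/m^2
Formula: SIL = 10 * log10(I / I_ref)
Compute ratio: I / I_ref = 47382079300
Compute log10: log10(47382079300) = 10.675614
Multiply: SIL = 10 * 10.675614 = 106.76

106.76 dB


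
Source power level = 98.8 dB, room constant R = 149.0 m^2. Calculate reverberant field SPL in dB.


Given values:
  Lw = 98.8 dB, R = 149.0 m^2
Formula: SPL = Lw + 10 * log10(4 / R)
Compute 4 / R = 4 / 149.0 = 0.026846
Compute 10 * log10(0.026846) = -15.7112
SPL = 98.8 + (-15.7112) = 83.09

83.09 dB


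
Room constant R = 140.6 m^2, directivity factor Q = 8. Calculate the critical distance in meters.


Given values:
  R = 140.6 m^2, Q = 8
Formula: d_c = 0.141 * sqrt(Q * R)
Compute Q * R = 8 * 140.6 = 1124.8
Compute sqrt(1124.8) = 33.538
d_c = 0.141 * 33.538 = 4.729

4.729 m


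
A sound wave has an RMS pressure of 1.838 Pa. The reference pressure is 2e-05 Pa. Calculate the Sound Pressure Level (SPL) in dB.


Given values:
  p = 1.838 Pa
  p_ref = 2e-05 Pa
Formula: SPL = 20 * log10(p / p_ref)
Compute ratio: p / p_ref = 1.838 / 2e-05 = 91900
Compute log10: log10(91900) = 4.963316
Multiply: SPL = 20 * 4.963316 = 99.27

99.27 dB


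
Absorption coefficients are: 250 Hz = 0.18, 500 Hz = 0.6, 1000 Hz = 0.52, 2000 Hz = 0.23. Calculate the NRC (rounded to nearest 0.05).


Given values:
  a_250 = 0.18, a_500 = 0.6
  a_1000 = 0.52, a_2000 = 0.23
Formula: NRC = (a250 + a500 + a1000 + a2000) / 4
Sum = 0.18 + 0.6 + 0.52 + 0.23 = 1.53
NRC = 1.53 / 4 = 0.3825
Rounded to nearest 0.05: 0.4

0.4


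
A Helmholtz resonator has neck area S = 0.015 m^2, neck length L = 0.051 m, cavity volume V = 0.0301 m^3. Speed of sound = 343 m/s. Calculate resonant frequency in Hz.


Given values:
  S = 0.015 m^2, L = 0.051 m, V = 0.0301 m^3, c = 343 m/s
Formula: f = (c / (2*pi)) * sqrt(S / (V * L))
Compute V * L = 0.0301 * 0.051 = 0.0015351
Compute S / (V * L) = 0.015 / 0.0015351 = 9.7714
Compute sqrt(9.7714) = 3.125924
Compute c / (2*pi) = 343 / 6.283185 = 54.590148
f = 54.590148 * 3.125924 = 170.64

170.64 Hz


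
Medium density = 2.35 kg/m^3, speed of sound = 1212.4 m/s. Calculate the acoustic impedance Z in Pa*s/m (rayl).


Given values:
  rho = 2.35 kg/m^3
  c = 1212.4 m/s
Formula: Z = rho * c
Z = 2.35 * 1212.4
Z = 2849.14

2849.14 rayl


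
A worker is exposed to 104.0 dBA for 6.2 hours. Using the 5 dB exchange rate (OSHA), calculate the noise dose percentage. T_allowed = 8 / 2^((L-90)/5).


Given values:
  L = 104.0 dBA, T = 6.2 hours
Formula: T_allowed = 8 / 2^((L - 90) / 5)
Compute exponent: (104.0 - 90) / 5 = 2.8
Compute 2^(2.8) = 6.964405
T_allowed = 8 / 6.964405 = 1.148698 hours
Dose = (T / T_allowed) * 100
Dose = (6.2 / 1.148698) * 100 = 539.74

539.74 %


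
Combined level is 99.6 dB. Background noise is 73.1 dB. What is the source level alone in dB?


Given values:
  L_total = 99.6 dB, L_bg = 73.1 dB
Formula: L_source = 10 * log10(10^(L_total/10) - 10^(L_bg/10))
Convert to linear:
  10^(99.6/10) = 9120108393.5591
  10^(73.1/10) = 20417379.4467
Difference: 9120108393.5591 - 20417379.4467 = 9099691014.1124
L_source = 10 * log10(9099691014.1124) = 99.59

99.59 dB


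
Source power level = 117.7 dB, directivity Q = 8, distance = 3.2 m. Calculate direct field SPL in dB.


Given values:
  Lw = 117.7 dB, Q = 8, r = 3.2 m
Formula: SPL = Lw + 10 * log10(Q / (4 * pi * r^2))
Compute 4 * pi * r^2 = 4 * pi * 3.2^2 = 128.6796
Compute Q / denom = 8 / 128.6796 = 0.06216992
Compute 10 * log10(0.06216992) = -12.0642
SPL = 117.7 + (-12.0642) = 105.64

105.64 dB


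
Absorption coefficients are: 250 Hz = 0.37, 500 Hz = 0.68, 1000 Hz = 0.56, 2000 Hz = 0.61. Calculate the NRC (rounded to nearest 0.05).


Given values:
  a_250 = 0.37, a_500 = 0.68
  a_1000 = 0.56, a_2000 = 0.61
Formula: NRC = (a250 + a500 + a1000 + a2000) / 4
Sum = 0.37 + 0.68 + 0.56 + 0.61 = 2.22
NRC = 2.22 / 4 = 0.555
Rounded to nearest 0.05: 0.55

0.55


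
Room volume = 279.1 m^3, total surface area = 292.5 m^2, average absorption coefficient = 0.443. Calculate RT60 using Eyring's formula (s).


Given values:
  V = 279.1 m^3, S = 292.5 m^2, alpha = 0.443
Formula: RT60 = 0.161 * V / (-S * ln(1 - alpha))
Compute ln(1 - 0.443) = ln(0.557) = -0.58519
Denominator: -292.5 * -0.58519 = 171.1681
Numerator: 0.161 * 279.1 = 44.9351
RT60 = 44.9351 / 171.1681 = 0.263

0.263 s


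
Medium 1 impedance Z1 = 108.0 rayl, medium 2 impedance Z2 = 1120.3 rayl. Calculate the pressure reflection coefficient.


Given values:
  Z1 = 108.0 rayl, Z2 = 1120.3 rayl
Formula: R = (Z2 - Z1) / (Z2 + Z1)
Numerator: Z2 - Z1 = 1120.3 - 108.0 = 1012.3
Denominator: Z2 + Z1 = 1120.3 + 108.0 = 1228.3
R = 1012.3 / 1228.3 = 0.8241

0.8241


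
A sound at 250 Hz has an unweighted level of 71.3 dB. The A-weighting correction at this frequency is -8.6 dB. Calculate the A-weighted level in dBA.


Given values:
  SPL = 71.3 dB
  A-weighting at 250 Hz = -8.6 dB
Formula: L_A = SPL + A_weight
L_A = 71.3 + (-8.6)
L_A = 62.7

62.7 dBA


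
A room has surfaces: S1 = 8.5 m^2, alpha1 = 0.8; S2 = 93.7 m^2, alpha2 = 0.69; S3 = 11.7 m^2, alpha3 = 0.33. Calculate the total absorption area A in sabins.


Given surfaces:
  Surface 1: 8.5 * 0.8 = 6.8
  Surface 2: 93.7 * 0.69 = 64.653
  Surface 3: 11.7 * 0.33 = 3.861
Formula: A = sum(Si * alpha_i)
A = 6.8 + 64.653 + 3.861
A = 75.31

75.31 sabins


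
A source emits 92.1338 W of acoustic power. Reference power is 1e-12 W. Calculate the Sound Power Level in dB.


Given values:
  W = 92.1338 W
  W_ref = 1e-12 W
Formula: SWL = 10 * log10(W / W_ref)
Compute ratio: W / W_ref = 92133800000000
Compute log10: log10(92133800000000) = 13.964419
Multiply: SWL = 10 * 13.964419 = 139.64

139.64 dB


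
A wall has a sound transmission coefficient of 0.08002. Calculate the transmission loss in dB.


Given values:
  tau = 0.08002
Formula: TL = 10 * log10(1 / tau)
Compute 1 / tau = 1 / 0.08002 = 12.4969
Compute log10(12.4969) = 1.096802
TL = 10 * 1.096802 = 10.97

10.97 dB


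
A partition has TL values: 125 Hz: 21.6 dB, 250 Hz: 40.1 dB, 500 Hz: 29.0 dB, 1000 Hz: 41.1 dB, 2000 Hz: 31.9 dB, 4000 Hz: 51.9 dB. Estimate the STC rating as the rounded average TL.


Given TL values at each frequency:
  125 Hz: 21.6 dB
  250 Hz: 40.1 dB
  500 Hz: 29.0 dB
  1000 Hz: 41.1 dB
  2000 Hz: 31.9 dB
  4000 Hz: 51.9 dB
Formula: STC ~ round(average of TL values)
Sum = 21.6 + 40.1 + 29.0 + 41.1 + 31.9 + 51.9 = 215.6
Average = 215.6 / 6 = 35.93
Rounded: 36

36


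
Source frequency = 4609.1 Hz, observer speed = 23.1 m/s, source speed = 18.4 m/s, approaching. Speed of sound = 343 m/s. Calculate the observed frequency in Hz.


Given values:
  f_s = 4609.1 Hz, v_o = 23.1 m/s, v_s = 18.4 m/s
  Direction: approaching
Formula: f_o = f_s * (c + v_o) / (c - v_s)
Numerator: c + v_o = 343 + 23.1 = 366.1
Denominator: c - v_s = 343 - 18.4 = 324.6
f_o = 4609.1 * 366.1 / 324.6 = 5198.37

5198.37 Hz


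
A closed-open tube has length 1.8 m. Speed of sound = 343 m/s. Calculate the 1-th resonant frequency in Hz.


Given values:
  Tube type: closed-open, L = 1.8 m, c = 343 m/s, n = 1
Formula: f_n = (2n - 1) * c / (4 * L)
Compute 2n - 1 = 2*1 - 1 = 1
Compute 4 * L = 4 * 1.8 = 7.2
f = 1 * 343 / 7.2
f = 47.64

47.64 Hz


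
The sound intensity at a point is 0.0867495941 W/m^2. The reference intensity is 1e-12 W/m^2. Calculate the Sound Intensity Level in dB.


Given values:
  I = 0.0867495941 W/m^2
  I_ref = 1e-12 W/m^2
Formula: SIL = 10 * log10(I / I_ref)
Compute ratio: I / I_ref = 86749594100
Compute log10: log10(86749594100) = 10.938267
Multiply: SIL = 10 * 10.938267 = 109.38

109.38 dB


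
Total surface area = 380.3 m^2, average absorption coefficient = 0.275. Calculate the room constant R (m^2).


Given values:
  S = 380.3 m^2, alpha = 0.275
Formula: R = S * alpha / (1 - alpha)
Numerator: 380.3 * 0.275 = 104.5825
Denominator: 1 - 0.275 = 0.725
R = 104.5825 / 0.725 = 144.25

144.25 m^2


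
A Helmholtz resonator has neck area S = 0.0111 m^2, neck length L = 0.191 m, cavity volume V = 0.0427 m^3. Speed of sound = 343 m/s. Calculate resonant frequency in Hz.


Given values:
  S = 0.0111 m^2, L = 0.191 m, V = 0.0427 m^3, c = 343 m/s
Formula: f = (c / (2*pi)) * sqrt(S / (V * L))
Compute V * L = 0.0427 * 0.191 = 0.0081557
Compute S / (V * L) = 0.0111 / 0.0081557 = 1.361
Compute sqrt(1.361) = 1.166619
Compute c / (2*pi) = 343 / 6.283185 = 54.590148
f = 54.590148 * 1.166619 = 63.69

63.69 Hz


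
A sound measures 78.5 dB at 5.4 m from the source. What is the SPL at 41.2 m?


Given values:
  SPL1 = 78.5 dB, r1 = 5.4 m, r2 = 41.2 m
Formula: SPL2 = SPL1 - 20 * log10(r2 / r1)
Compute ratio: r2 / r1 = 41.2 / 5.4 = 7.6296
Compute log10: log10(7.6296) = 0.882502
Compute drop: 20 * 0.882502 = 17.65
SPL2 = 78.5 - 17.65 = 60.85

60.85 dB


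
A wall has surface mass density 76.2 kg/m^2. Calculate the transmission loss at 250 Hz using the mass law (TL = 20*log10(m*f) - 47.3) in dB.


Given values:
  m = 76.2 kg/m^2, f = 250 Hz
Formula: TL = 20 * log10(m * f) - 47.3
Compute m * f = 76.2 * 250 = 19050.0
Compute log10(19050.0) = 4.279895
Compute 20 * 4.279895 = 85.5979
TL = 85.5979 - 47.3 = 38.3

38.3 dB


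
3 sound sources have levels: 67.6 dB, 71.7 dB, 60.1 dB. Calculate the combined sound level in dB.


Formula: L_total = 10 * log10( sum(10^(Li/10)) )
  Source 1: 10^(67.6/10) = 5754399.3734
  Source 2: 10^(71.7/10) = 14791083.8817
  Source 3: 10^(60.1/10) = 1023292.9923
Sum of linear values = 21568776.2474
L_total = 10 * log10(21568776.2474) = 73.34

73.34 dB


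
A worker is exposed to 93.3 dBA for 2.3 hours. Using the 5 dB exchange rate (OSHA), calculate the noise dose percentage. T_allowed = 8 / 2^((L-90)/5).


Given values:
  L = 93.3 dBA, T = 2.3 hours
Formula: T_allowed = 8 / 2^((L - 90) / 5)
Compute exponent: (93.3 - 90) / 5 = 0.66
Compute 2^(0.66) = 1.580083
T_allowed = 8 / 1.580083 = 5.063025 hours
Dose = (T / T_allowed) * 100
Dose = (2.3 / 5.063025) * 100 = 45.43

45.43 %


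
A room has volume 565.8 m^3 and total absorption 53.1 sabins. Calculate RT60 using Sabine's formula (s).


Given values:
  V = 565.8 m^3
  A = 53.1 sabins
Formula: RT60 = 0.161 * V / A
Numerator: 0.161 * 565.8 = 91.0938
RT60 = 91.0938 / 53.1 = 1.716

1.716 s


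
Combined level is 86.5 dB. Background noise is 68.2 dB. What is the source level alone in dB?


Given values:
  L_total = 86.5 dB, L_bg = 68.2 dB
Formula: L_source = 10 * log10(10^(L_total/10) - 10^(L_bg/10))
Convert to linear:
  10^(86.5/10) = 446683592.151
  10^(68.2/10) = 6606934.4801
Difference: 446683592.151 - 6606934.4801 = 440076657.6709
L_source = 10 * log10(440076657.6709) = 86.44

86.44 dB


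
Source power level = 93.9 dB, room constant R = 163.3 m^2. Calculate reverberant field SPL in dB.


Given values:
  Lw = 93.9 dB, R = 163.3 m^2
Formula: SPL = Lw + 10 * log10(4 / R)
Compute 4 / R = 4 / 163.3 = 0.024495
Compute 10 * log10(0.024495) = -16.1092
SPL = 93.9 + (-16.1092) = 77.79

77.79 dB


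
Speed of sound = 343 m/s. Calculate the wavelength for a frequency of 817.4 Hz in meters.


Given values:
  c = 343 m/s, f = 817.4 Hz
Formula: lambda = c / f
lambda = 343 / 817.4
lambda = 0.4196

0.4196 m


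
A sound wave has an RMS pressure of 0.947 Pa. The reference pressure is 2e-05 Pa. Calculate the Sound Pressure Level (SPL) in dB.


Given values:
  p = 0.947 Pa
  p_ref = 2e-05 Pa
Formula: SPL = 20 * log10(p / p_ref)
Compute ratio: p / p_ref = 0.947 / 2e-05 = 47350
Compute log10: log10(47350) = 4.67532
Multiply: SPL = 20 * 4.67532 = 93.51

93.51 dB


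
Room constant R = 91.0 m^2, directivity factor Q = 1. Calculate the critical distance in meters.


Given values:
  R = 91.0 m^2, Q = 1
Formula: d_c = 0.141 * sqrt(Q * R)
Compute Q * R = 1 * 91.0 = 91.0
Compute sqrt(91.0) = 9.5394
d_c = 0.141 * 9.5394 = 1.345

1.345 m


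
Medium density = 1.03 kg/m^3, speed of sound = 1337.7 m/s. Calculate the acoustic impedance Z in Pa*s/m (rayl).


Given values:
  rho = 1.03 kg/m^3
  c = 1337.7 m/s
Formula: Z = rho * c
Z = 1.03 * 1337.7
Z = 1377.83

1377.83 rayl


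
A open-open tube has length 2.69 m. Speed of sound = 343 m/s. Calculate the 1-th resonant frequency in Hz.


Given values:
  Tube type: open-open, L = 2.69 m, c = 343 m/s, n = 1
Formula: f_n = n * c / (2 * L)
Compute 2 * L = 2 * 2.69 = 5.38
f = 1 * 343 / 5.38
f = 63.75

63.75 Hz


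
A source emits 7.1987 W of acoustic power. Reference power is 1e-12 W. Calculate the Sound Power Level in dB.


Given values:
  W = 7.1987 W
  W_ref = 1e-12 W
Formula: SWL = 10 * log10(W / W_ref)
Compute ratio: W / W_ref = 7198700000000
Compute log10: log10(7198700000000) = 12.857254
Multiply: SWL = 10 * 12.857254 = 128.57

128.57 dB


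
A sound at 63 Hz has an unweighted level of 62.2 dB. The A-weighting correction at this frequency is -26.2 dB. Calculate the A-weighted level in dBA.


Given values:
  SPL = 62.2 dB
  A-weighting at 63 Hz = -26.2 dB
Formula: L_A = SPL + A_weight
L_A = 62.2 + (-26.2)
L_A = 36.0

36.0 dBA


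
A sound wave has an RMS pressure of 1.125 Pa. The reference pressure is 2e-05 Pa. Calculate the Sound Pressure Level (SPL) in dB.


Given values:
  p = 1.125 Pa
  p_ref = 2e-05 Pa
Formula: SPL = 20 * log10(p / p_ref)
Compute ratio: p / p_ref = 1.125 / 2e-05 = 56250
Compute log10: log10(56250) = 4.750123
Multiply: SPL = 20 * 4.750123 = 95.0

95.0 dB


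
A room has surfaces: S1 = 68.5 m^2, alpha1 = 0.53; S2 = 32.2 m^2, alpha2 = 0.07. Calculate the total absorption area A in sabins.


Given surfaces:
  Surface 1: 68.5 * 0.53 = 36.305
  Surface 2: 32.2 * 0.07 = 2.254
Formula: A = sum(Si * alpha_i)
A = 36.305 + 2.254
A = 38.56

38.56 sabins


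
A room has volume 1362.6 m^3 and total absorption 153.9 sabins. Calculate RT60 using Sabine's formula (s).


Given values:
  V = 1362.6 m^3
  A = 153.9 sabins
Formula: RT60 = 0.161 * V / A
Numerator: 0.161 * 1362.6 = 219.3786
RT60 = 219.3786 / 153.9 = 1.425

1.425 s


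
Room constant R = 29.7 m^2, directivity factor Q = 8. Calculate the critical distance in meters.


Given values:
  R = 29.7 m^2, Q = 8
Formula: d_c = 0.141 * sqrt(Q * R)
Compute Q * R = 8 * 29.7 = 237.6
Compute sqrt(237.6) = 15.4143
d_c = 0.141 * 15.4143 = 2.173

2.173 m


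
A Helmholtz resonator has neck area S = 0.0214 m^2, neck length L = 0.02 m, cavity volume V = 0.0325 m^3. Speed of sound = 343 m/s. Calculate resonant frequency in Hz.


Given values:
  S = 0.0214 m^2, L = 0.02 m, V = 0.0325 m^3, c = 343 m/s
Formula: f = (c / (2*pi)) * sqrt(S / (V * L))
Compute V * L = 0.0325 * 0.02 = 0.00065
Compute S / (V * L) = 0.0214 / 0.00065 = 32.9231
Compute sqrt(32.9231) = 5.737865
Compute c / (2*pi) = 343 / 6.283185 = 54.590148
f = 54.590148 * 5.737865 = 313.23

313.23 Hz


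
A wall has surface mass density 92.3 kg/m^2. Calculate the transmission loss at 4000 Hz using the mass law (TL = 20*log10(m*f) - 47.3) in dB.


Given values:
  m = 92.3 kg/m^2, f = 4000 Hz
Formula: TL = 20 * log10(m * f) - 47.3
Compute m * f = 92.3 * 4000 = 369200.0
Compute log10(369200.0) = 5.567262
Compute 20 * 5.567262 = 111.3452
TL = 111.3452 - 47.3 = 64.05

64.05 dB


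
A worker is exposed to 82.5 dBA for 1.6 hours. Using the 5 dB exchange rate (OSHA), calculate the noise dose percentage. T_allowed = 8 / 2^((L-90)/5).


Given values:
  L = 82.5 dBA, T = 1.6 hours
Formula: T_allowed = 8 / 2^((L - 90) / 5)
Compute exponent: (82.5 - 90) / 5 = -1.5
Compute 2^(-1.5) = 0.353553
T_allowed = 8 / 0.353553 = 22.627442 hours
Dose = (T / T_allowed) * 100
Dose = (1.6 / 22.627442) * 100 = 7.07

7.07 %


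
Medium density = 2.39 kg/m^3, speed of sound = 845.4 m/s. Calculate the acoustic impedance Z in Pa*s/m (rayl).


Given values:
  rho = 2.39 kg/m^3
  c = 845.4 m/s
Formula: Z = rho * c
Z = 2.39 * 845.4
Z = 2020.51

2020.51 rayl


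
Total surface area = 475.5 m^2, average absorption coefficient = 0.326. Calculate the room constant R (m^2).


Given values:
  S = 475.5 m^2, alpha = 0.326
Formula: R = S * alpha / (1 - alpha)
Numerator: 475.5 * 0.326 = 155.013
Denominator: 1 - 0.326 = 0.674
R = 155.013 / 0.674 = 229.99

229.99 m^2


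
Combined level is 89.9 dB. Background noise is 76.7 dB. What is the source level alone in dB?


Given values:
  L_total = 89.9 dB, L_bg = 76.7 dB
Formula: L_source = 10 * log10(10^(L_total/10) - 10^(L_bg/10))
Convert to linear:
  10^(89.9/10) = 977237220.9558
  10^(76.7/10) = 46773514.1287
Difference: 977237220.9558 - 46773514.1287 = 930463706.8271
L_source = 10 * log10(930463706.8271) = 89.69

89.69 dB


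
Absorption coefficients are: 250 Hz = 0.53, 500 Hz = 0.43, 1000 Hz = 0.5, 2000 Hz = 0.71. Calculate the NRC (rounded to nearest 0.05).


Given values:
  a_250 = 0.53, a_500 = 0.43
  a_1000 = 0.5, a_2000 = 0.71
Formula: NRC = (a250 + a500 + a1000 + a2000) / 4
Sum = 0.53 + 0.43 + 0.5 + 0.71 = 2.17
NRC = 2.17 / 4 = 0.5425
Rounded to nearest 0.05: 0.55

0.55


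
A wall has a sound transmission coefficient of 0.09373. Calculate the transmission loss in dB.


Given values:
  tau = 0.09373
Formula: TL = 10 * log10(1 / tau)
Compute 1 / tau = 1 / 0.09373 = 10.6689
Compute log10(10.6689) = 1.02812
TL = 10 * 1.02812 = 10.28

10.28 dB


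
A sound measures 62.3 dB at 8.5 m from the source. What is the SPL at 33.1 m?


Given values:
  SPL1 = 62.3 dB, r1 = 8.5 m, r2 = 33.1 m
Formula: SPL2 = SPL1 - 20 * log10(r2 / r1)
Compute ratio: r2 / r1 = 33.1 / 8.5 = 3.8941
Compute log10: log10(3.8941) = 0.590407
Compute drop: 20 * 0.590407 = 11.8081
SPL2 = 62.3 - 11.8081 = 50.49

50.49 dB


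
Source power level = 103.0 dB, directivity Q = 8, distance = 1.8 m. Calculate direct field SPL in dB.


Given values:
  Lw = 103.0 dB, Q = 8, r = 1.8 m
Formula: SPL = Lw + 10 * log10(Q / (4 * pi * r^2))
Compute 4 * pi * r^2 = 4 * pi * 1.8^2 = 40.715
Compute Q / denom = 8 / 40.715 = 0.19648778
Compute 10 * log10(0.19648778) = -7.0666
SPL = 103.0 + (-7.0666) = 95.93

95.93 dB


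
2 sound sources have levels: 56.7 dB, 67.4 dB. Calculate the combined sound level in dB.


Formula: L_total = 10 * log10( sum(10^(Li/10)) )
  Source 1: 10^(56.7/10) = 467735.1413
  Source 2: 10^(67.4/10) = 5495408.7386
Sum of linear values = 5963143.8799
L_total = 10 * log10(5963143.8799) = 67.75

67.75 dB


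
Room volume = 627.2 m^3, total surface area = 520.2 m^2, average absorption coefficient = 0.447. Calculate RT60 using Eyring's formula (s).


Given values:
  V = 627.2 m^3, S = 520.2 m^2, alpha = 0.447
Formula: RT60 = 0.161 * V / (-S * ln(1 - alpha))
Compute ln(1 - 0.447) = ln(0.553) = -0.592397
Denominator: -520.2 * -0.592397 = 308.1649
Numerator: 0.161 * 627.2 = 100.9792
RT60 = 100.9792 / 308.1649 = 0.328

0.328 s


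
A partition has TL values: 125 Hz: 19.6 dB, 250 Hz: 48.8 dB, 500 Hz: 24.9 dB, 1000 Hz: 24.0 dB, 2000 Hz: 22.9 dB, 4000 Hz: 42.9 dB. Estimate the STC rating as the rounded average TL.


Given TL values at each frequency:
  125 Hz: 19.6 dB
  250 Hz: 48.8 dB
  500 Hz: 24.9 dB
  1000 Hz: 24.0 dB
  2000 Hz: 22.9 dB
  4000 Hz: 42.9 dB
Formula: STC ~ round(average of TL values)
Sum = 19.6 + 48.8 + 24.9 + 24.0 + 22.9 + 42.9 = 183.1
Average = 183.1 / 6 = 30.52
Rounded: 31

31


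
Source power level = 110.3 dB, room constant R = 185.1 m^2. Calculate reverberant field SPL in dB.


Given values:
  Lw = 110.3 dB, R = 185.1 m^2
Formula: SPL = Lw + 10 * log10(4 / R)
Compute 4 / R = 4 / 185.1 = 0.02161
Compute 10 * log10(0.02161) = -16.6535
SPL = 110.3 + (-16.6535) = 93.65

93.65 dB


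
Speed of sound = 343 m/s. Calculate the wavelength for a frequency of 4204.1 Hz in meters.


Given values:
  c = 343 m/s, f = 4204.1 Hz
Formula: lambda = c / f
lambda = 343 / 4204.1
lambda = 0.0816

0.0816 m


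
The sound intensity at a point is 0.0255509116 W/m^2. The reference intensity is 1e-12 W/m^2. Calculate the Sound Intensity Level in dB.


Given values:
  I = 0.0255509116 W/m^2
  I_ref = 1e-12 W/m^2
Formula: SIL = 10 * log10(I / I_ref)
Compute ratio: I / I_ref = 25550911600
Compute log10: log10(25550911600) = 10.407406
Multiply: SIL = 10 * 10.407406 = 104.07

104.07 dB


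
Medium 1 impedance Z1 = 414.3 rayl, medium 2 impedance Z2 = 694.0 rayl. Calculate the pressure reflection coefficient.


Given values:
  Z1 = 414.3 rayl, Z2 = 694.0 rayl
Formula: R = (Z2 - Z1) / (Z2 + Z1)
Numerator: Z2 - Z1 = 694.0 - 414.3 = 279.7
Denominator: Z2 + Z1 = 694.0 + 414.3 = 1108.3
R = 279.7 / 1108.3 = 0.2524

0.2524


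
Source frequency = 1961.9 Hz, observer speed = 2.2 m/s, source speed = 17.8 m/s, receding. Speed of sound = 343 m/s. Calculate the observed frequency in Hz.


Given values:
  f_s = 1961.9 Hz, v_o = 2.2 m/s, v_s = 17.8 m/s
  Direction: receding
Formula: f_o = f_s * (c - v_o) / (c + v_s)
Numerator: c - v_o = 343 - 2.2 = 340.8
Denominator: c + v_s = 343 + 17.8 = 360.8
f_o = 1961.9 * 340.8 / 360.8 = 1853.15

1853.15 Hz


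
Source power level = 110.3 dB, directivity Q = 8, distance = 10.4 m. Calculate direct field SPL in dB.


Given values:
  Lw = 110.3 dB, Q = 8, r = 10.4 m
Formula: SPL = Lw + 10 * log10(Q / (4 * pi * r^2))
Compute 4 * pi * r^2 = 4 * pi * 10.4^2 = 1359.1786
Compute Q / denom = 8 / 1359.1786 = 0.00588591
Compute 10 * log10(0.00588591) = -22.3019
SPL = 110.3 + (-22.3019) = 88.0

88.0 dB


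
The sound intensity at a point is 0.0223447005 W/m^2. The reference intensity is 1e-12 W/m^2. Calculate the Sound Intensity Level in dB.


Given values:
  I = 0.0223447005 W/m^2
  I_ref = 1e-12 W/m^2
Formula: SIL = 10 * log10(I / I_ref)
Compute ratio: I / I_ref = 22344700500
Compute log10: log10(22344700500) = 10.349175
Multiply: SIL = 10 * 10.349175 = 103.49

103.49 dB


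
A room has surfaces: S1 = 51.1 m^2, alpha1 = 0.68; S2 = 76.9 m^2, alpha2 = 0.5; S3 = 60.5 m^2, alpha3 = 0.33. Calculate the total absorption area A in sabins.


Given surfaces:
  Surface 1: 51.1 * 0.68 = 34.748
  Surface 2: 76.9 * 0.5 = 38.45
  Surface 3: 60.5 * 0.33 = 19.965
Formula: A = sum(Si * alpha_i)
A = 34.748 + 38.45 + 19.965
A = 93.16

93.16 sabins


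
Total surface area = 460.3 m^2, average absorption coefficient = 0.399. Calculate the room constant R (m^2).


Given values:
  S = 460.3 m^2, alpha = 0.399
Formula: R = S * alpha / (1 - alpha)
Numerator: 460.3 * 0.399 = 183.6597
Denominator: 1 - 0.399 = 0.601
R = 183.6597 / 0.601 = 305.59

305.59 m^2


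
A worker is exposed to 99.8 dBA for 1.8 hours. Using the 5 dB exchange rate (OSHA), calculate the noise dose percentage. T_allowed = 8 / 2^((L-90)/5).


Given values:
  L = 99.8 dBA, T = 1.8 hours
Formula: T_allowed = 8 / 2^((L - 90) / 5)
Compute exponent: (99.8 - 90) / 5 = 1.96
Compute 2^(1.96) = 3.89062
T_allowed = 8 / 3.89062 = 2.056228 hours
Dose = (T / T_allowed) * 100
Dose = (1.8 / 2.056228) * 100 = 87.54

87.54 %


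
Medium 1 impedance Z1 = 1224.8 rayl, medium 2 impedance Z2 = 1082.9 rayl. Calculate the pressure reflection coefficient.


Given values:
  Z1 = 1224.8 rayl, Z2 = 1082.9 rayl
Formula: R = (Z2 - Z1) / (Z2 + Z1)
Numerator: Z2 - Z1 = 1082.9 - 1224.8 = -141.9
Denominator: Z2 + Z1 = 1082.9 + 1224.8 = 2307.7
R = -141.9 / 2307.7 = -0.0615

-0.0615


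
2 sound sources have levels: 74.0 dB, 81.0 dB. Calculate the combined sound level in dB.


Formula: L_total = 10 * log10( sum(10^(Li/10)) )
  Source 1: 10^(74.0/10) = 25118864.3151
  Source 2: 10^(81.0/10) = 125892541.1794
Sum of linear values = 151011405.4945
L_total = 10 * log10(151011405.4945) = 81.79

81.79 dB


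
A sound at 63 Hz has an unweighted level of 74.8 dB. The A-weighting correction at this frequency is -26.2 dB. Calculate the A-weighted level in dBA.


Given values:
  SPL = 74.8 dB
  A-weighting at 63 Hz = -26.2 dB
Formula: L_A = SPL + A_weight
L_A = 74.8 + (-26.2)
L_A = 48.6

48.6 dBA


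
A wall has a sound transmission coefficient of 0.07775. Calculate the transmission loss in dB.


Given values:
  tau = 0.07775
Formula: TL = 10 * log10(1 / tau)
Compute 1 / tau = 1 / 0.07775 = 12.8617
Compute log10(12.8617) = 1.109298
TL = 10 * 1.109298 = 11.09

11.09 dB


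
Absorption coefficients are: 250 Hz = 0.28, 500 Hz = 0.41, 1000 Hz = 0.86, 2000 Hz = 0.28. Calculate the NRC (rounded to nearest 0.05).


Given values:
  a_250 = 0.28, a_500 = 0.41
  a_1000 = 0.86, a_2000 = 0.28
Formula: NRC = (a250 + a500 + a1000 + a2000) / 4
Sum = 0.28 + 0.41 + 0.86 + 0.28 = 1.83
NRC = 1.83 / 4 = 0.4575
Rounded to nearest 0.05: 0.45

0.45


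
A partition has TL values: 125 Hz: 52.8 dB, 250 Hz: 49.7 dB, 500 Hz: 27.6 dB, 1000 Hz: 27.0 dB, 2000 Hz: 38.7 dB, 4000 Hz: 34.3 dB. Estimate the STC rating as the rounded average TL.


Given TL values at each frequency:
  125 Hz: 52.8 dB
  250 Hz: 49.7 dB
  500 Hz: 27.6 dB
  1000 Hz: 27.0 dB
  2000 Hz: 38.7 dB
  4000 Hz: 34.3 dB
Formula: STC ~ round(average of TL values)
Sum = 52.8 + 49.7 + 27.6 + 27.0 + 38.7 + 34.3 = 230.1
Average = 230.1 / 6 = 38.35
Rounded: 38

38


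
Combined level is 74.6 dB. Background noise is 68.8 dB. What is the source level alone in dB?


Given values:
  L_total = 74.6 dB, L_bg = 68.8 dB
Formula: L_source = 10 * log10(10^(L_total/10) - 10^(L_bg/10))
Convert to linear:
  10^(74.6/10) = 28840315.0313
  10^(68.8/10) = 7585775.7503
Difference: 28840315.0313 - 7585775.7503 = 21254539.281
L_source = 10 * log10(21254539.281) = 73.27

73.27 dB


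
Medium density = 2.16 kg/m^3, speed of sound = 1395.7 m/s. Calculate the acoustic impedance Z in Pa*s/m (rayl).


Given values:
  rho = 2.16 kg/m^3
  c = 1395.7 m/s
Formula: Z = rho * c
Z = 2.16 * 1395.7
Z = 3014.71

3014.71 rayl


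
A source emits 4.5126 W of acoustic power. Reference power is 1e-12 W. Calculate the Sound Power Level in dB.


Given values:
  W = 4.5126 W
  W_ref = 1e-12 W
Formula: SWL = 10 * log10(W / W_ref)
Compute ratio: W / W_ref = 4512600000000
Compute log10: log10(4512600000000) = 12.654427
Multiply: SWL = 10 * 12.654427 = 126.54

126.54 dB


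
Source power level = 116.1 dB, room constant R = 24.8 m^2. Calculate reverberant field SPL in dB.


Given values:
  Lw = 116.1 dB, R = 24.8 m^2
Formula: SPL = Lw + 10 * log10(4 / R)
Compute 4 / R = 4 / 24.8 = 0.16129
Compute 10 * log10(0.16129) = -7.9239
SPL = 116.1 + (-7.9239) = 108.18

108.18 dB


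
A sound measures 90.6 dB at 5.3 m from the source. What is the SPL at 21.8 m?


Given values:
  SPL1 = 90.6 dB, r1 = 5.3 m, r2 = 21.8 m
Formula: SPL2 = SPL1 - 20 * log10(r2 / r1)
Compute ratio: r2 / r1 = 21.8 / 5.3 = 4.1132
Compute log10: log10(4.1132) = 0.61418
Compute drop: 20 * 0.61418 = 12.2836
SPL2 = 90.6 - 12.2836 = 78.32

78.32 dB


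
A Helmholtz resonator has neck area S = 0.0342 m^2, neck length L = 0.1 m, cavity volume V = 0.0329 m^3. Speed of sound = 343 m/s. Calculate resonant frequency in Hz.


Given values:
  S = 0.0342 m^2, L = 0.1 m, V = 0.0329 m^3, c = 343 m/s
Formula: f = (c / (2*pi)) * sqrt(S / (V * L))
Compute V * L = 0.0329 * 0.1 = 0.00329
Compute S / (V * L) = 0.0342 / 0.00329 = 10.3951
Compute sqrt(10.3951) = 3.224143
Compute c / (2*pi) = 343 / 6.283185 = 54.590148
f = 54.590148 * 3.224143 = 176.01

176.01 Hz


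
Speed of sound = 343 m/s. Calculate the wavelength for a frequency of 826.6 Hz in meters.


Given values:
  c = 343 m/s, f = 826.6 Hz
Formula: lambda = c / f
lambda = 343 / 826.6
lambda = 0.415

0.415 m


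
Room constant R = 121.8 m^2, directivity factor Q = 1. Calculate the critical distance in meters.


Given values:
  R = 121.8 m^2, Q = 1
Formula: d_c = 0.141 * sqrt(Q * R)
Compute Q * R = 1 * 121.8 = 121.8
Compute sqrt(121.8) = 11.0363
d_c = 0.141 * 11.0363 = 1.556

1.556 m


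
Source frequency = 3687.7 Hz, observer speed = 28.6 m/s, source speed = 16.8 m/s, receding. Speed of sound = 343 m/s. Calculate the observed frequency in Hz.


Given values:
  f_s = 3687.7 Hz, v_o = 28.6 m/s, v_s = 16.8 m/s
  Direction: receding
Formula: f_o = f_s * (c - v_o) / (c + v_s)
Numerator: c - v_o = 343 - 28.6 = 314.4
Denominator: c + v_s = 343 + 16.8 = 359.8
f_o = 3687.7 * 314.4 / 359.8 = 3222.38

3222.38 Hz


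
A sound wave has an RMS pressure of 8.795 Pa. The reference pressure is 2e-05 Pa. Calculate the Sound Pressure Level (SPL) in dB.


Given values:
  p = 8.795 Pa
  p_ref = 2e-05 Pa
Formula: SPL = 20 * log10(p / p_ref)
Compute ratio: p / p_ref = 8.795 / 2e-05 = 439750
Compute log10: log10(439750) = 5.643206
Multiply: SPL = 20 * 5.643206 = 112.86

112.86 dB


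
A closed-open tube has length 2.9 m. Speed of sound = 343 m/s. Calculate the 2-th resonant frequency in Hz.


Given values:
  Tube type: closed-open, L = 2.9 m, c = 343 m/s, n = 2
Formula: f_n = (2n - 1) * c / (4 * L)
Compute 2n - 1 = 2*2 - 1 = 3
Compute 4 * L = 4 * 2.9 = 11.6
f = 3 * 343 / 11.6
f = 88.71

88.71 Hz


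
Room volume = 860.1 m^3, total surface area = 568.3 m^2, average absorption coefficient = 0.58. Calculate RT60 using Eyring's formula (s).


Given values:
  V = 860.1 m^3, S = 568.3 m^2, alpha = 0.58
Formula: RT60 = 0.161 * V / (-S * ln(1 - alpha))
Compute ln(1 - 0.58) = ln(0.42) = -0.867501
Denominator: -568.3 * -0.867501 = 493.0008
Numerator: 0.161 * 860.1 = 138.4761
RT60 = 138.4761 / 493.0008 = 0.281

0.281 s


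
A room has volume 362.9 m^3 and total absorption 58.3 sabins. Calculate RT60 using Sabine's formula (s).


Given values:
  V = 362.9 m^3
  A = 58.3 sabins
Formula: RT60 = 0.161 * V / A
Numerator: 0.161 * 362.9 = 58.4269
RT60 = 58.4269 / 58.3 = 1.002

1.002 s


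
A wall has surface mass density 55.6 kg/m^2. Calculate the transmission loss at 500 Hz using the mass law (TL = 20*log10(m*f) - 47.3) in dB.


Given values:
  m = 55.6 kg/m^2, f = 500 Hz
Formula: TL = 20 * log10(m * f) - 47.3
Compute m * f = 55.6 * 500 = 27800.0
Compute log10(27800.0) = 4.444045
Compute 20 * 4.444045 = 88.8809
TL = 88.8809 - 47.3 = 41.58

41.58 dB


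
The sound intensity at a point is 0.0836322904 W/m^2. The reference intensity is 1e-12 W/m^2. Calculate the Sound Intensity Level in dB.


Given values:
  I = 0.0836322904 W/m^2
  I_ref = 1e-12 W/m^2
Formula: SIL = 10 * log10(I / I_ref)
Compute ratio: I / I_ref = 83632290400
Compute log10: log10(83632290400) = 10.922374
Multiply: SIL = 10 * 10.922374 = 109.22

109.22 dB


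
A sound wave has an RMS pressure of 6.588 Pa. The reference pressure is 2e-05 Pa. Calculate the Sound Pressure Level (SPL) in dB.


Given values:
  p = 6.588 Pa
  p_ref = 2e-05 Pa
Formula: SPL = 20 * log10(p / p_ref)
Compute ratio: p / p_ref = 6.588 / 2e-05 = 329400
Compute log10: log10(329400) = 5.517724
Multiply: SPL = 20 * 5.517724 = 110.35

110.35 dB


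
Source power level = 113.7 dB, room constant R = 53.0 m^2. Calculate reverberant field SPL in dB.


Given values:
  Lw = 113.7 dB, R = 53.0 m^2
Formula: SPL = Lw + 10 * log10(4 / R)
Compute 4 / R = 4 / 53.0 = 0.075472
Compute 10 * log10(0.075472) = -11.2221
SPL = 113.7 + (-11.2221) = 102.48

102.48 dB


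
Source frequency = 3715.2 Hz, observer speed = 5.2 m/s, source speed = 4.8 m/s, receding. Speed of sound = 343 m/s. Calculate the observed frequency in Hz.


Given values:
  f_s = 3715.2 Hz, v_o = 5.2 m/s, v_s = 4.8 m/s
  Direction: receding
Formula: f_o = f_s * (c - v_o) / (c + v_s)
Numerator: c - v_o = 343 - 5.2 = 337.8
Denominator: c + v_s = 343 + 4.8 = 347.8
f_o = 3715.2 * 337.8 / 347.8 = 3608.38

3608.38 Hz


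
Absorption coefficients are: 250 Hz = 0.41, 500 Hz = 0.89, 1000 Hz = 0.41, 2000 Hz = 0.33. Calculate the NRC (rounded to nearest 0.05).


Given values:
  a_250 = 0.41, a_500 = 0.89
  a_1000 = 0.41, a_2000 = 0.33
Formula: NRC = (a250 + a500 + a1000 + a2000) / 4
Sum = 0.41 + 0.89 + 0.41 + 0.33 = 2.04
NRC = 2.04 / 4 = 0.51
Rounded to nearest 0.05: 0.5

0.5


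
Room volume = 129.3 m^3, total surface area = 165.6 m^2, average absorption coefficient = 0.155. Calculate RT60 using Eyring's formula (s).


Given values:
  V = 129.3 m^3, S = 165.6 m^2, alpha = 0.155
Formula: RT60 = 0.161 * V / (-S * ln(1 - alpha))
Compute ln(1 - 0.155) = ln(0.845) = -0.168419
Denominator: -165.6 * -0.168419 = 27.8902
Numerator: 0.161 * 129.3 = 20.8173
RT60 = 20.8173 / 27.8902 = 0.746

0.746 s


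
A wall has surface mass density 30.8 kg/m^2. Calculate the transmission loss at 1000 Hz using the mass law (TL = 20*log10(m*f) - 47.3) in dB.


Given values:
  m = 30.8 kg/m^2, f = 1000 Hz
Formula: TL = 20 * log10(m * f) - 47.3
Compute m * f = 30.8 * 1000 = 30800.0
Compute log10(30800.0) = 4.488551
Compute 20 * 4.488551 = 89.771
TL = 89.771 - 47.3 = 42.47

42.47 dB


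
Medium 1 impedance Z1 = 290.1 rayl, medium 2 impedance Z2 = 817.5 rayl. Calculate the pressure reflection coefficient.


Given values:
  Z1 = 290.1 rayl, Z2 = 817.5 rayl
Formula: R = (Z2 - Z1) / (Z2 + Z1)
Numerator: Z2 - Z1 = 817.5 - 290.1 = 527.4
Denominator: Z2 + Z1 = 817.5 + 290.1 = 1107.6
R = 527.4 / 1107.6 = 0.4762

0.4762


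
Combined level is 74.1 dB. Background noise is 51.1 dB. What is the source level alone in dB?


Given values:
  L_total = 74.1 dB, L_bg = 51.1 dB
Formula: L_source = 10 * log10(10^(L_total/10) - 10^(L_bg/10))
Convert to linear:
  10^(74.1/10) = 25703957.8277
  10^(51.1/10) = 128824.9552
Difference: 25703957.8277 - 128824.9552 = 25575132.8725
L_source = 10 * log10(25575132.8725) = 74.08

74.08 dB


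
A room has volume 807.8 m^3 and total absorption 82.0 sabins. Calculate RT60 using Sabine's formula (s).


Given values:
  V = 807.8 m^3
  A = 82.0 sabins
Formula: RT60 = 0.161 * V / A
Numerator: 0.161 * 807.8 = 130.0558
RT60 = 130.0558 / 82.0 = 1.586

1.586 s


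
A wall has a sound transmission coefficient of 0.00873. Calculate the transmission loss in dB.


Given values:
  tau = 0.00873
Formula: TL = 10 * log10(1 / tau)
Compute 1 / tau = 1 / 0.00873 = 114.5475
Compute log10(114.5475) = 2.058986
TL = 10 * 2.058986 = 20.59

20.59 dB


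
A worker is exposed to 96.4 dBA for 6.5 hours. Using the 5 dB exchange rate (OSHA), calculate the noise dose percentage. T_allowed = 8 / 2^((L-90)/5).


Given values:
  L = 96.4 dBA, T = 6.5 hours
Formula: T_allowed = 8 / 2^((L - 90) / 5)
Compute exponent: (96.4 - 90) / 5 = 1.28
Compute 2^(1.28) = 2.42839
T_allowed = 8 / 2.42839 = 3.294364 hours
Dose = (T / T_allowed) * 100
Dose = (6.5 / 3.294364) * 100 = 197.31

197.31 %


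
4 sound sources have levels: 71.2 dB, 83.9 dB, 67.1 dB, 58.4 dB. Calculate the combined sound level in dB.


Formula: L_total = 10 * log10( sum(10^(Li/10)) )
  Source 1: 10^(71.2/10) = 13182567.3856
  Source 2: 10^(83.9/10) = 245470891.5685
  Source 3: 10^(67.1/10) = 5128613.8399
  Source 4: 10^(58.4/10) = 691830.9709
Sum of linear values = 264473903.7649
L_total = 10 * log10(264473903.7649) = 84.22

84.22 dB


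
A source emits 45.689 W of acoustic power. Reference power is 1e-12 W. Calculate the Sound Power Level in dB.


Given values:
  W = 45.689 W
  W_ref = 1e-12 W
Formula: SWL = 10 * log10(W / W_ref)
Compute ratio: W / W_ref = 45689000000000
Compute log10: log10(45689000000000) = 13.659812
Multiply: SWL = 10 * 13.659812 = 136.6

136.6 dB


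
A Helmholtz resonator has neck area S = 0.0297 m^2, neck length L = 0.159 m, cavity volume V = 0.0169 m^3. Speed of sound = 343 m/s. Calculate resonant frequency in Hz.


Given values:
  S = 0.0297 m^2, L = 0.159 m, V = 0.0169 m^3, c = 343 m/s
Formula: f = (c / (2*pi)) * sqrt(S / (V * L))
Compute V * L = 0.0169 * 0.159 = 0.0026871
Compute S / (V * L) = 0.0297 / 0.0026871 = 11.0528
Compute sqrt(11.0528) = 3.324575
Compute c / (2*pi) = 343 / 6.283185 = 54.590148
f = 54.590148 * 3.324575 = 181.49

181.49 Hz


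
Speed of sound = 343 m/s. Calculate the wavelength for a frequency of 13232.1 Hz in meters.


Given values:
  c = 343 m/s, f = 13232.1 Hz
Formula: lambda = c / f
lambda = 343 / 13232.1
lambda = 0.0259

0.0259 m


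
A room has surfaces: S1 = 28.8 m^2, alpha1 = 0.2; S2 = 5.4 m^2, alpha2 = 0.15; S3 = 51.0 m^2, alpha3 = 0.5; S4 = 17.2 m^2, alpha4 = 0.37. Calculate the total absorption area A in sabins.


Given surfaces:
  Surface 1: 28.8 * 0.2 = 5.76
  Surface 2: 5.4 * 0.15 = 0.81
  Surface 3: 51.0 * 0.5 = 25.5
  Surface 4: 17.2 * 0.37 = 6.364
Formula: A = sum(Si * alpha_i)
A = 5.76 + 0.81 + 25.5 + 6.364
A = 38.43

38.43 sabins


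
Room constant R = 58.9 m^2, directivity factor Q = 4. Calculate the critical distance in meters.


Given values:
  R = 58.9 m^2, Q = 4
Formula: d_c = 0.141 * sqrt(Q * R)
Compute Q * R = 4 * 58.9 = 235.6
Compute sqrt(235.6) = 15.3493
d_c = 0.141 * 15.3493 = 2.164

2.164 m


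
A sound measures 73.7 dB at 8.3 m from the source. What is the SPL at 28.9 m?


Given values:
  SPL1 = 73.7 dB, r1 = 8.3 m, r2 = 28.9 m
Formula: SPL2 = SPL1 - 20 * log10(r2 / r1)
Compute ratio: r2 / r1 = 28.9 / 8.3 = 3.4819
Compute log10: log10(3.4819) = 0.541816
Compute drop: 20 * 0.541816 = 10.8363
SPL2 = 73.7 - 10.8363 = 62.86

62.86 dB


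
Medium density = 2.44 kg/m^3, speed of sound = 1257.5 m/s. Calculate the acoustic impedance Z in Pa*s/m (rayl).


Given values:
  rho = 2.44 kg/m^3
  c = 1257.5 m/s
Formula: Z = rho * c
Z = 2.44 * 1257.5
Z = 3068.3

3068.3 rayl


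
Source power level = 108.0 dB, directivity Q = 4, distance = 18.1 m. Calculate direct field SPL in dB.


Given values:
  Lw = 108.0 dB, Q = 4, r = 18.1 m
Formula: SPL = Lw + 10 * log10(Q / (4 * pi * r^2))
Compute 4 * pi * r^2 = 4 * pi * 18.1^2 = 4116.8687
Compute Q / denom = 4 / 4116.8687 = 0.00097161
Compute 10 * log10(0.00097161) = -30.1251
SPL = 108.0 + (-30.1251) = 77.87

77.87 dB


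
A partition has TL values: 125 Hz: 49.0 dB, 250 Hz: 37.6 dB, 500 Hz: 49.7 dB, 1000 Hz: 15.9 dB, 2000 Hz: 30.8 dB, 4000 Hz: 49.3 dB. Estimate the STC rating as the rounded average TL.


Given TL values at each frequency:
  125 Hz: 49.0 dB
  250 Hz: 37.6 dB
  500 Hz: 49.7 dB
  1000 Hz: 15.9 dB
  2000 Hz: 30.8 dB
  4000 Hz: 49.3 dB
Formula: STC ~ round(average of TL values)
Sum = 49.0 + 37.6 + 49.7 + 15.9 + 30.8 + 49.3 = 232.3
Average = 232.3 / 6 = 38.72
Rounded: 39

39


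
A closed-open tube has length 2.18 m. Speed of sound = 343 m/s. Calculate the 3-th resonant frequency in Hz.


Given values:
  Tube type: closed-open, L = 2.18 m, c = 343 m/s, n = 3
Formula: f_n = (2n - 1) * c / (4 * L)
Compute 2n - 1 = 2*3 - 1 = 5
Compute 4 * L = 4 * 2.18 = 8.72
f = 5 * 343 / 8.72
f = 196.67

196.67 Hz


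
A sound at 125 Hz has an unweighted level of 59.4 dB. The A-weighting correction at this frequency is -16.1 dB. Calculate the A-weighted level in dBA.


Given values:
  SPL = 59.4 dB
  A-weighting at 125 Hz = -16.1 dB
Formula: L_A = SPL + A_weight
L_A = 59.4 + (-16.1)
L_A = 43.3

43.3 dBA


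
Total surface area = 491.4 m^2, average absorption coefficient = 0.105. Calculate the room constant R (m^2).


Given values:
  S = 491.4 m^2, alpha = 0.105
Formula: R = S * alpha / (1 - alpha)
Numerator: 491.4 * 0.105 = 51.597
Denominator: 1 - 0.105 = 0.895
R = 51.597 / 0.895 = 57.65

57.65 m^2


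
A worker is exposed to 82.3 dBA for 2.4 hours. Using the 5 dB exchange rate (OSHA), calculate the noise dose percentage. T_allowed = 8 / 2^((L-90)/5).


Given values:
  L = 82.3 dBA, T = 2.4 hours
Formula: T_allowed = 8 / 2^((L - 90) / 5)
Compute exponent: (82.3 - 90) / 5 = -1.54
Compute 2^(-1.54) = 0.343885
T_allowed = 8 / 0.343885 = 23.263591 hours
Dose = (T / T_allowed) * 100
Dose = (2.4 / 23.263591) * 100 = 10.32

10.32 %


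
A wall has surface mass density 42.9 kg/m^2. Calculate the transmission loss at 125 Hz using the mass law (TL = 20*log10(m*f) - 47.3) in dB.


Given values:
  m = 42.9 kg/m^2, f = 125 Hz
Formula: TL = 20 * log10(m * f) - 47.3
Compute m * f = 42.9 * 125 = 5362.5
Compute log10(5362.5) = 3.729367
Compute 20 * 3.729367 = 74.5873
TL = 74.5873 - 47.3 = 27.29

27.29 dB


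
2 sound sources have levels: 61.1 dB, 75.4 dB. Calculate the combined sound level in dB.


Formula: L_total = 10 * log10( sum(10^(Li/10)) )
  Source 1: 10^(61.1/10) = 1288249.5517
  Source 2: 10^(75.4/10) = 34673685.0453
Sum of linear values = 35961934.597
L_total = 10 * log10(35961934.597) = 75.56

75.56 dB
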